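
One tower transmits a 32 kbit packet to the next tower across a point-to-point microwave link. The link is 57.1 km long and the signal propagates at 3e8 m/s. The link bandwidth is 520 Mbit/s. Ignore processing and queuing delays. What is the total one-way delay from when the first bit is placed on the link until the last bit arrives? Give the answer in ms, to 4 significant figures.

L = 32000 bits.
Transmission delay = L/R = 32000 / 520000000 = 0.0615385 ms.
Propagation delay = d/s = 57100 m / 300000000 m/s = 0.190333 ms.
Total = 0.2519 ms.

0.2519 ms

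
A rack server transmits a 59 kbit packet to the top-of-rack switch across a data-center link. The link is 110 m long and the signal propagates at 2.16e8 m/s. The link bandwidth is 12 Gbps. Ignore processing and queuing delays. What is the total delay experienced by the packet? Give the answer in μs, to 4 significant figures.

5.426 μs

L = 59000 bits.
Transmission delay = L/R = 59000 / 12000000000 = 4.91667 μs.
Propagation delay = d/s = 110 m / 216000000 m/s = 0.509259 μs.
Total = 5.426 μs.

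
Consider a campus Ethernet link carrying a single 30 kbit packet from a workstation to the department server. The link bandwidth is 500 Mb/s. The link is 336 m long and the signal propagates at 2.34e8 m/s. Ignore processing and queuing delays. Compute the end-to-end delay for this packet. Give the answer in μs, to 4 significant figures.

L = 30000 bits.
Transmission delay = L/R = 30000 / 500000000 = 60 μs.
Propagation delay = d/s = 336 m / 234000000 m/s = 1.4359 μs.
Total = 61.44 μs.

61.44 μs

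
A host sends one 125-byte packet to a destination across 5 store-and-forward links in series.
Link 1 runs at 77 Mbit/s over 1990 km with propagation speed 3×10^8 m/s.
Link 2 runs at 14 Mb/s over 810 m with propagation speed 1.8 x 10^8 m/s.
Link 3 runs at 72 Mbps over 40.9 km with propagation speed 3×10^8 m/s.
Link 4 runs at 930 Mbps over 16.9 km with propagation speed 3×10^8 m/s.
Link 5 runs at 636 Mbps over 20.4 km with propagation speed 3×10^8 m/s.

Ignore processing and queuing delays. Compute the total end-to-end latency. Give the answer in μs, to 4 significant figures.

L = 125 × 8 = 1000 bits.
Transmission delays (L/R per hop): 12.987, 71.4286, 13.8889, 1.07527, 1.57233 μs; sum = 100.952 μs.
Propagation delays (d/s per hop): 6633.33, 4.5, 136.333, 56.3333, 68 μs; sum = 6898.5 μs.
End-to-end = 6999 μs.

6999 μs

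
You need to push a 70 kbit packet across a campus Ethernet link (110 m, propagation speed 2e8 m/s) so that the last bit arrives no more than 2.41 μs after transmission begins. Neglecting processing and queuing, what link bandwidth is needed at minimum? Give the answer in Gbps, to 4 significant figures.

Propagation delay = 110 / 200000000 = 0.55 μs.
Transmission budget = 2.41 − 0.55 = 1.86 μs.
R ≥ L / t_tx = 70000 bits / 1.86e-06 s = 37.63 Gbps.

37.63 Gbps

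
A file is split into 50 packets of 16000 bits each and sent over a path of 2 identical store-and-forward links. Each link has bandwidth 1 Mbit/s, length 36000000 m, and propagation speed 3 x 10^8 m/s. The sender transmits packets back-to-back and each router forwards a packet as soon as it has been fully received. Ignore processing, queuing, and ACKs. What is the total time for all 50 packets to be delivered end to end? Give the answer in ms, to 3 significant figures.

1060 ms

Per-hop transmission t_tx = L/R = 16000/1000000 = 16 ms.
Per-hop propagation t_prop = 36000000/300000000 = 120 ms.
Pipeline fill: first packet needs 2·t_tx to clear all hops; remaining 49 packets each add one t_tx.
Total = (2+50-1)·t_tx + 2·t_prop = 51·16 + 2·120 = 1060 ms.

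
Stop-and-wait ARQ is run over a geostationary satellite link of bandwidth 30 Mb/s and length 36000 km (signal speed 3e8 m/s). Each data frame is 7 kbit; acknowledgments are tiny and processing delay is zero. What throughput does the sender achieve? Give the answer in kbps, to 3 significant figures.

29.1 kbps

t_tx = L/R = 7000/30000000 = 0.000233333 s.
t_prop = 36000000/300000000 = 0.12 s; RTT = 0.24 s.
Cycle = t_tx + RTT = 0.240233 s.
Throughput = L / cycle = 7000 / 0.240233 = 29.1 kbps.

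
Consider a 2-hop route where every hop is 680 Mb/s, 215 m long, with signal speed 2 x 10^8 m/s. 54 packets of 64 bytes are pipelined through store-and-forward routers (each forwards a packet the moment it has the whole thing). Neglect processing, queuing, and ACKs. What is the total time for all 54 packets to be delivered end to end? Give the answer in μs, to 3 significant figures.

Per-hop transmission t_tx = L/R = 512/680000000 = 0.752941 μs.
Per-hop propagation t_prop = 215/200000000 = 1.075 μs.
Pipeline fill: first packet needs 2·t_tx to clear all hops; remaining 53 packets each add one t_tx.
Total = (2+54-1)·t_tx + 2·t_prop = 55·0.752941 + 2·1.075 = 43.6 μs.

43.6 μs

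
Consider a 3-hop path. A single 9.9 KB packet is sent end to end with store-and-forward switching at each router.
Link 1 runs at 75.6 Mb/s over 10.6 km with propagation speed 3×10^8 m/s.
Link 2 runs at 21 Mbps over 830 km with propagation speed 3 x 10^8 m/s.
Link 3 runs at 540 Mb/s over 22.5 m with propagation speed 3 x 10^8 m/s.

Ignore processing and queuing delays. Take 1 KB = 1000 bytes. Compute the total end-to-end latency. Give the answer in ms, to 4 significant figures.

7.768 ms

L = 79200 bits.
Transmission delays (L/R per hop): 1.04762, 3.77143, 0.146667 ms; sum = 4.96571 ms.
Propagation delays (d/s per hop): 0.0353333, 2.76667, 7.5e-05 ms; sum = 2.80208 ms.
End-to-end = 7.768 ms.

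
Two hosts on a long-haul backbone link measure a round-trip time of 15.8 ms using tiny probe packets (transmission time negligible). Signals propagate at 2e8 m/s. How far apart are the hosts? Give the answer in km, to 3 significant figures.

1580 km

One-way propagation = RTT/2 = 7.9 ms.
d = s × t = 200000000 × 0.0079 = 1580 km.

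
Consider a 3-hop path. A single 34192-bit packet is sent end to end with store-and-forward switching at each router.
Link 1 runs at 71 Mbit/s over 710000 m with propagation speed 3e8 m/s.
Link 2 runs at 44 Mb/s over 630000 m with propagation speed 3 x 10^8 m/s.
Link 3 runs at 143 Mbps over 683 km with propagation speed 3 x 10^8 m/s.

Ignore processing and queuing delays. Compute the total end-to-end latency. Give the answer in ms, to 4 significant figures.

Transmission delays (L/R per hop): 0.481577, 0.777091, 0.239105 ms; sum = 1.49777 ms.
Propagation delays (d/s per hop): 2.36667, 2.1, 2.27667 ms; sum = 6.74333 ms.
End-to-end = 8.241 ms.

8.241 ms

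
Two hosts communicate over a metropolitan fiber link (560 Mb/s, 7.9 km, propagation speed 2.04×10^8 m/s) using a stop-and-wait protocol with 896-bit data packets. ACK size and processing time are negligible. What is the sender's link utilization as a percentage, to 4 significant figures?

t_tx = L/R = 896/560000000 = 1.6e-06 s.
t_prop = 7900/204000000 = 3.87255e-05 s; RTT = 7.7451e-05 s.
Cycle = t_tx + RTT = 7.9051e-05 s.
Utilization = t_tx / cycle = 1.6e-06/7.9051e-05 = 2.024 %.

2.024 %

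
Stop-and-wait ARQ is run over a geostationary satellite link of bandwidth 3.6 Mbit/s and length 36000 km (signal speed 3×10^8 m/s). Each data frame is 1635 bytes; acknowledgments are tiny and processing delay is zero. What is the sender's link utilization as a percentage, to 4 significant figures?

t_tx = L/R = 13080/3600000 = 0.00363333 s.
t_prop = 36000000/300000000 = 0.12 s; RTT = 0.24 s.
Cycle = t_tx + RTT = 0.243633 s.
Utilization = t_tx / cycle = 0.00363333/0.243633 = 1.491 %.

1.491 %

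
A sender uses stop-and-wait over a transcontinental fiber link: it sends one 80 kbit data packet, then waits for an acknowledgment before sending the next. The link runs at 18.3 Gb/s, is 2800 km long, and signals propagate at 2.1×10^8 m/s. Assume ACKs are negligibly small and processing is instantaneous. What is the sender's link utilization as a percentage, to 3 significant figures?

0.0164 %

t_tx = L/R = 80000/18300000000 = 4.37158e-06 s.
t_prop = 2800000/210000000 = 0.0133333 s; RTT = 0.0266667 s.
Cycle = t_tx + RTT = 0.026671 s.
Utilization = t_tx / cycle = 4.37158e-06/0.026671 = 0.0164 %.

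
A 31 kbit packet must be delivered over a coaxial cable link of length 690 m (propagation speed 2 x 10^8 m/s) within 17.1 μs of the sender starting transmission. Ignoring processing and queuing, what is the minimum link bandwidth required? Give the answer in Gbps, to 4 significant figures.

Propagation delay = 690 / 200000000 = 3.45 μs.
Transmission budget = 17.1 − 3.45 = 13.65 μs.
R ≥ L / t_tx = 31000 bits / 1.365e-05 s = 2.271 Gbps.

2.271 Gbps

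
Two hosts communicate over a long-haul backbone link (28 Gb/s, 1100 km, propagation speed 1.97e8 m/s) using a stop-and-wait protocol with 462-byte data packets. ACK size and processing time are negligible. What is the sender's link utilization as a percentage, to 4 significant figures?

t_tx = L/R = 3696/28000000000 = 1.32e-07 s.
t_prop = 1100000/197000000 = 0.00558376 s; RTT = 0.0111675 s.
Cycle = t_tx + RTT = 0.0111676 s.
Utilization = t_tx / cycle = 1.32e-07/0.0111676 = 0.001182 %.

0.001182 %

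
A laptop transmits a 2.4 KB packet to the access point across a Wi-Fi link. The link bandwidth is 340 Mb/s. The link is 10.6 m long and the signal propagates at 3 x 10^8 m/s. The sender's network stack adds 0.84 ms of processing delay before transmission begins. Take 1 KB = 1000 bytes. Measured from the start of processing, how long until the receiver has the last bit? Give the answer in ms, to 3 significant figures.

0.897 ms

L = 19200 bits.
Transmission delay = L/R = 19200 / 340000000 = 0.0564706 ms.
Propagation delay = d/s = 10.6 m / 300000000 m/s = 3.53333e-05 ms.
Plus processing delay 0.84 ms = 0.84 ms.
Total = 0.897 ms.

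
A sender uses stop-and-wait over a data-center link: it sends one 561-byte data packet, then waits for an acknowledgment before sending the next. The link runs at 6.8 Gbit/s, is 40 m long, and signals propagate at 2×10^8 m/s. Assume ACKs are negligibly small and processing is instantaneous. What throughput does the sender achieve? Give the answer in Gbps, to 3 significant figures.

4.23 Gbps

t_tx = L/R = 4488/6800000000 = 6.6e-07 s.
t_prop = 40/200000000 = 2e-07 s; RTT = 4e-07 s.
Cycle = t_tx + RTT = 1.06e-06 s.
Throughput = L / cycle = 4488 / 1.06e-06 = 4.23 Gbps.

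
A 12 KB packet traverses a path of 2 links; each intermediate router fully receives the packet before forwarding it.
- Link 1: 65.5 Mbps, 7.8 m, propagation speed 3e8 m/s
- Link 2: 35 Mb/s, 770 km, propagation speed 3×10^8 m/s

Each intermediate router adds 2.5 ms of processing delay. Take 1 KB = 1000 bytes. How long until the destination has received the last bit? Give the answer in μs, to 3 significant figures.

9280 μs

L = 96000 bits.
Transmission delays (L/R per hop): 1465.65, 2742.86 μs; sum = 4208.51 μs.
Propagation delays (d/s per hop): 0.026, 2566.67 μs; sum = 2566.69 μs.
Processing at 1 router(s): 1 × 2.5 ms = 2500 μs.
End-to-end = 9280 μs.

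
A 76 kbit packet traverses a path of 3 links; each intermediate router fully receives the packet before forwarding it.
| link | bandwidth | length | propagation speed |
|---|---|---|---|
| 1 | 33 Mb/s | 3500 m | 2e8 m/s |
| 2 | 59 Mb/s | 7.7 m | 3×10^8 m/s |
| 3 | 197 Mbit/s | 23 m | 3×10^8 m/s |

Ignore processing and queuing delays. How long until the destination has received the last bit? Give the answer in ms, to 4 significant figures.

3.995 ms

L = 76000 bits.
Transmission delays (L/R per hop): 2.30303, 1.28814, 0.385787 ms; sum = 3.97695 ms.
Propagation delays (d/s per hop): 0.0175, 2.56667e-05, 7.66667e-05 ms; sum = 0.0176023 ms.
End-to-end = 3.995 ms.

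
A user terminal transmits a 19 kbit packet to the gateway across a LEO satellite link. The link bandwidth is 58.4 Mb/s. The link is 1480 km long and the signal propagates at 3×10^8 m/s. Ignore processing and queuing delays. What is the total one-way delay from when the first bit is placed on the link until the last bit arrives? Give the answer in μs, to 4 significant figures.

5259 μs

L = 19000 bits.
Transmission delay = L/R = 19000 / 58400000 = 325.342 μs.
Propagation delay = d/s = 1480000 m / 300000000 m/s = 4933.33 μs.
Total = 5259 μs.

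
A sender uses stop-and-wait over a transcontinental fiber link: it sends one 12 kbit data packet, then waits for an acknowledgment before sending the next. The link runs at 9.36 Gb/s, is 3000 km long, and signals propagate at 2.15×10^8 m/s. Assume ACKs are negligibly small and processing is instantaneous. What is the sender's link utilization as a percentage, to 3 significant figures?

0.00459 %

t_tx = L/R = 12000/9360000000 = 1.28205e-06 s.
t_prop = 3000000/215000000 = 0.0139535 s; RTT = 0.027907 s.
Cycle = t_tx + RTT = 0.0279083 s.
Utilization = t_tx / cycle = 1.28205e-06/0.0279083 = 0.00459 %.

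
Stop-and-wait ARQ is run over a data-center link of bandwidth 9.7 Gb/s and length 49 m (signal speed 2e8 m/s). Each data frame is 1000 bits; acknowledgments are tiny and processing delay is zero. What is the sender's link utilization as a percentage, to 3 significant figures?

t_tx = L/R = 1000/9700000000 = 1.03093e-07 s.
t_prop = 49/200000000 = 2.45e-07 s; RTT = 4.9e-07 s.
Cycle = t_tx + RTT = 5.93093e-07 s.
Utilization = t_tx / cycle = 1.03093e-07/5.93093e-07 = 17.4 %.

17.4 %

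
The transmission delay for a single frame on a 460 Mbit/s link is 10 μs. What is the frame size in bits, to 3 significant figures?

L = R × t_tx = 460000000 b/s × 1e-05 s = 4600 bits.

4600 bits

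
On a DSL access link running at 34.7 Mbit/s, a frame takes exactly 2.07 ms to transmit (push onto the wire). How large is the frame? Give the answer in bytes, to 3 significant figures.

L = R × t_tx = 34700000 b/s × 0.00207 s = 71829 bits.
In bytes: 71829 / 8 = 8980 bytes.

8980 bytes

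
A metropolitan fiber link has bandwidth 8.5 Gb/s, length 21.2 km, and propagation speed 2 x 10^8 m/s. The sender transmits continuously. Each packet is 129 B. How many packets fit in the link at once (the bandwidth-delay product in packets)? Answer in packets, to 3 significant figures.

Propagation delay = 21200 / 200000000 = 0.000106 s.
BDP = R × t_prop = 8500000000 × 0.000106 = 901000 bits.
In packets of 1032 bits: 873 packets.

873 packets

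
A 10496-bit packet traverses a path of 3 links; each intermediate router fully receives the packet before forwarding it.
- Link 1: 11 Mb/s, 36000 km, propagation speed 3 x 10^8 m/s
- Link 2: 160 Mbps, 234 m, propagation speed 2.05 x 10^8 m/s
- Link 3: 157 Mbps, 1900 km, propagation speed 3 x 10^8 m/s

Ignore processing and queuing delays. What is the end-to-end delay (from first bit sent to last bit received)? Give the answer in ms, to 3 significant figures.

Transmission delays (L/R per hop): 0.954182, 0.0656, 0.0668535 ms; sum = 1.08664 ms.
Propagation delays (d/s per hop): 120, 0.00114146, 6.33333 ms; sum = 126.334 ms.
End-to-end = 127 ms.

127 ms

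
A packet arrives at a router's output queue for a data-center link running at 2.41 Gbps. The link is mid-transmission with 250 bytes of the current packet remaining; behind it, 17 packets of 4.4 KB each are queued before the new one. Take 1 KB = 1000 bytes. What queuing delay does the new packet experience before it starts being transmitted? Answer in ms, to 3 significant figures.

Each queued packet: L/R = 35200/2410000000 = 0.0146058 ms.
17 queued → 0.248299 ms.
Plus remaining 2000 bits of current packet: 0.000829876 ms.
Queuing delay = 0.249 ms.

0.249 ms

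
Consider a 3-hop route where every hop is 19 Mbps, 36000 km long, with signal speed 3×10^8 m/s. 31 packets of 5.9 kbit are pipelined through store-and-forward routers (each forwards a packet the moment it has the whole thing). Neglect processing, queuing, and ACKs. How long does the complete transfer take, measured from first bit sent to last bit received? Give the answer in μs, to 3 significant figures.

Per-hop transmission t_tx = L/R = 5900/19000000 = 310.526 μs.
Per-hop propagation t_prop = 36000000/300000000 = 120000 μs.
Pipeline fill: first packet needs 3·t_tx to clear all hops; remaining 30 packets each add one t_tx.
Total = (3+31-1)·t_tx + 3·t_prop = 33·310.526 + 3·120000 = 370000 μs.

370000 μs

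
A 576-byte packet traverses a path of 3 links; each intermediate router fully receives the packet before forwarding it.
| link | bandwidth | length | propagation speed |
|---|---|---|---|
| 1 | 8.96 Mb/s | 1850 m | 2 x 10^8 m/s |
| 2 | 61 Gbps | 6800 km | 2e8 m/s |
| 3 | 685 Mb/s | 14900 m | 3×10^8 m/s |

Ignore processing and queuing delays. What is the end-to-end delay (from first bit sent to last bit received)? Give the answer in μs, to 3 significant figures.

L = 576 × 8 = 4608 bits.
Transmission delays (L/R per hop): 514.286, 0.075541, 6.72701 μs; sum = 521.088 μs.
Propagation delays (d/s per hop): 9.25, 34000, 49.6667 μs; sum = 34058.9 μs.
End-to-end = 34600 μs.

34600 μs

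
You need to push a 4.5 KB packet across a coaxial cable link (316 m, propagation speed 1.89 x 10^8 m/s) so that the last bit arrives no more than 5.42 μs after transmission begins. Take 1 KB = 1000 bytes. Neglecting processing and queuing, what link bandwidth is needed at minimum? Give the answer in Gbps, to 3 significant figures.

L = 36000 bits.
Propagation delay = 316 / 189000000 = 1.67196 μs.
Transmission budget = 5.42 − 1.67196 = 3.74804 μs.
R ≥ L / t_tx = 36000 bits / 3.74804e-06 s = 9.61 Gbps.

9.61 Gbps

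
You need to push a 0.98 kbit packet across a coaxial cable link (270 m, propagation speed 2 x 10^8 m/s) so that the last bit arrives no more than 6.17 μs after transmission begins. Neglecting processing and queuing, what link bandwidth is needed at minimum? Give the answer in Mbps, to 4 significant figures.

203.3 Mbps

Propagation delay = 270 / 200000000 = 1.35 μs.
Transmission budget = 6.17 − 1.35 = 4.82 μs.
R ≥ L / t_tx = 980 bits / 4.82e-06 s = 203.3 Mbps.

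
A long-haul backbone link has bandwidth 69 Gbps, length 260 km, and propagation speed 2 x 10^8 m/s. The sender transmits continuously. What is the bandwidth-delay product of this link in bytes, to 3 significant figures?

11200000 bytes

Propagation delay = 260000 / 200000000 = 0.0013 s.
BDP = R × t_prop = 69000000000 × 0.0013 = 89700000 bits.
In bytes: 89700000/8 = 11200000 bytes.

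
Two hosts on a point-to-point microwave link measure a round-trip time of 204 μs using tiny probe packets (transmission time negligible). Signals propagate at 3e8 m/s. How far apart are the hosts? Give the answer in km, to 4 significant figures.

One-way propagation = RTT/2 = 102 μs.
d = s × t = 300000000 × 0.000102 = 30.60 km.

30.60 km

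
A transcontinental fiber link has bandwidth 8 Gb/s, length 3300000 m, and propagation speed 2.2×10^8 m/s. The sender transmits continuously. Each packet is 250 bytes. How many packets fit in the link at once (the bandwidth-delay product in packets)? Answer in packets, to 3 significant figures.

Propagation delay = 3300000 / 2.2e+08 = 0.015 s.
BDP = R × t_prop = 8000000000 × 0.015 = 120000000 bits.
In packets of 2000 bits: 60000 packets.

60000 packets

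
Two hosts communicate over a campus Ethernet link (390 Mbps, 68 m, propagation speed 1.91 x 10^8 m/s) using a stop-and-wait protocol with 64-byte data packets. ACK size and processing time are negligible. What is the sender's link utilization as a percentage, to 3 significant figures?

t_tx = L/R = 512/390000000 = 1.31282e-06 s.
t_prop = 68/191000000 = 3.56021e-07 s; RTT = 7.12042e-07 s.
Cycle = t_tx + RTT = 2.02486e-06 s.
Utilization = t_tx / cycle = 1.31282e-06/2.02486e-06 = 64.8 %.

64.8 %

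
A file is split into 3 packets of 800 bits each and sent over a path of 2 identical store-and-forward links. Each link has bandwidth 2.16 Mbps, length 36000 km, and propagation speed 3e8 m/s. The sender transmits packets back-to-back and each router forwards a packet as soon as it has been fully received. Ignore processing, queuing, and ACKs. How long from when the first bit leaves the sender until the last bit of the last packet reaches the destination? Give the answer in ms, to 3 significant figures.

241 ms

Per-hop transmission t_tx = L/R = 800/2160000 = 0.37037 ms.
Per-hop propagation t_prop = 36000000/300000000 = 120 ms.
Pipeline fill: first packet needs 2·t_tx to clear all hops; remaining 2 packets each add one t_tx.
Total = (2+3-1)·t_tx + 2·t_prop = 4·0.37037 + 2·120 = 241 ms.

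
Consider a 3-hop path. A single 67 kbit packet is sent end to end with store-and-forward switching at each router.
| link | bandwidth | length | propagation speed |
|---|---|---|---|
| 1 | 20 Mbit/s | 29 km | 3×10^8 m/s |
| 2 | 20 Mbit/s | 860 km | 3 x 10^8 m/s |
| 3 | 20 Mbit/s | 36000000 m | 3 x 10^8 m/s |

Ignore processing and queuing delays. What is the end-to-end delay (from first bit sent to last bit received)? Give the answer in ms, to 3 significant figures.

L = 67000 bits.
Transmission delay per hop = L/R = 67000/20000000 = 3.35 ms; 3 hops → 10.05 ms.
Propagation delays (d/s per hop): 0.0966667, 2.86667, 120 ms; sum = 122.963 ms.
End-to-end = 133 ms.

133 ms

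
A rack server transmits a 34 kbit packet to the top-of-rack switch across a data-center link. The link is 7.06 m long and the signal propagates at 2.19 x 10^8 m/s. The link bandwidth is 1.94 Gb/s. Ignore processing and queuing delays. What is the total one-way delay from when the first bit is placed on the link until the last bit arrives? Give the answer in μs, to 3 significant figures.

17.6 μs

L = 34000 bits.
Transmission delay = L/R = 34000 / 1940000000 = 17.5258 μs.
Propagation delay = d/s = 7.06 m / 219000000 m/s = 0.0322374 μs.
Total = 17.6 μs.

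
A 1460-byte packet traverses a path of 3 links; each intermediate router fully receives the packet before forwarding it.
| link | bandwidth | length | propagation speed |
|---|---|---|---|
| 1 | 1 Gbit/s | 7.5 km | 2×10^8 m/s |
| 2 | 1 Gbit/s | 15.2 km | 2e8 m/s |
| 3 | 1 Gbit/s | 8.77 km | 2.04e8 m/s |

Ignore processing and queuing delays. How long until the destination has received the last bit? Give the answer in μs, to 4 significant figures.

191.5 μs

L = 1460 × 8 = 11680 bits.
Transmission delay per hop = L/R = 11680/1000000000 = 11.68 μs; 3 hops → 35.04 μs.
Propagation delays (d/s per hop): 37.5, 76, 42.9902 μs; sum = 156.49 μs.
End-to-end = 191.5 μs.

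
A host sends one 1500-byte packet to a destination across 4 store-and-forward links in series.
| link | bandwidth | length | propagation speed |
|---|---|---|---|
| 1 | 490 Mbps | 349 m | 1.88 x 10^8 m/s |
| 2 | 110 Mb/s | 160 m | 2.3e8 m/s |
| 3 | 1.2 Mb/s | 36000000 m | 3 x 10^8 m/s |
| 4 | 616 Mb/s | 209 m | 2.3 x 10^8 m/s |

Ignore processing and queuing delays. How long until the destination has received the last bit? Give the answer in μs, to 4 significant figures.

130200 μs

L = 1500 × 8 = 12000 bits.
Transmission delays (L/R per hop): 24.4898, 109.091, 10000, 19.4805 μs; sum = 10153.1 μs.
Propagation delays (d/s per hop): 1.85638, 0.695652, 120000, 0.908696 μs; sum = 120003 μs.
End-to-end = 130200 μs.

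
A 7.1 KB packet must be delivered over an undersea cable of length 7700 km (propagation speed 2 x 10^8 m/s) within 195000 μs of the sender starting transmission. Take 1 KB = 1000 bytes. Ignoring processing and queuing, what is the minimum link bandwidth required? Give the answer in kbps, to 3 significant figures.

L = 56800 bits.
Propagation delay = 7700000 / 200000000 = 38500 μs.
Transmission budget = 195000 − 38500 = 156500 μs.
R ≥ L / t_tx = 56800 bits / 0.1565 s = 363 kbps.

363 kbps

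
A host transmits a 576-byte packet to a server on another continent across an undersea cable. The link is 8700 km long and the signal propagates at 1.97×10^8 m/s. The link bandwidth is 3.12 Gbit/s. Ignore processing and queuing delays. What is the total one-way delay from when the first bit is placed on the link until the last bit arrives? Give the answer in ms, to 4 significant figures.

L = 576 × 8 = 4608 bits.
Transmission delay = L/R = 4608 / 3120000000 = 0.00147692 ms.
Propagation delay = d/s = 8700000 m / 197000000 m/s = 44.1624 ms.
Total = 44.16 ms.

44.16 ms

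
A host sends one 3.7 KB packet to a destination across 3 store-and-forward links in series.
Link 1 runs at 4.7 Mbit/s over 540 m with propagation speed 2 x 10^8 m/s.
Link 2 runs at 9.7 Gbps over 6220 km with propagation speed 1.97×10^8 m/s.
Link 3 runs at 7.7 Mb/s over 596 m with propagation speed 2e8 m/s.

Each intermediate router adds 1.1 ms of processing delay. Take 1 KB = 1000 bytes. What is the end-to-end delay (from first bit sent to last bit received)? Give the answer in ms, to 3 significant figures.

43.9 ms

L = 29600 bits.
Transmission delays (L/R per hop): 6.29787, 0.00305155, 3.84416 ms; sum = 10.1451 ms.
Propagation delays (d/s per hop): 0.0027, 31.5736, 0.00298 ms; sum = 31.5793 ms.
Processing at 2 router(s): 2 × 1.1 ms = 2.2 ms.
End-to-end = 43.9 ms.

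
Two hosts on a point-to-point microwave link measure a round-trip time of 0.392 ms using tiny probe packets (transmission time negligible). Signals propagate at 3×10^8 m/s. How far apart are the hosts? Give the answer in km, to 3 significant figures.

58.8 km

One-way propagation = RTT/2 = 0.196 ms.
d = s × t = 300000000 × 0.000196 = 58.8 km.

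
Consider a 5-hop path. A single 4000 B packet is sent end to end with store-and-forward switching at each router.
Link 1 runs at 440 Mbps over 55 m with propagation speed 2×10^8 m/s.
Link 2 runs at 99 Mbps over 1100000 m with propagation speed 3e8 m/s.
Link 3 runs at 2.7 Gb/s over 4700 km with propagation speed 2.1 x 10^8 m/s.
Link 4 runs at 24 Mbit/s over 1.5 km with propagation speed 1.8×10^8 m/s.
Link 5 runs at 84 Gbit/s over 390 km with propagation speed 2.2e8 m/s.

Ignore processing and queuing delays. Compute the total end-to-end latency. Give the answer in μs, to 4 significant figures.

L = 4000 × 8 = 32000 bits.
Transmission delays (L/R per hop): 72.7273, 323.232, 11.8519, 1333.33, 0.380952 μs; sum = 1741.53 μs.
Propagation delays (d/s per hop): 0.275, 3666.67, 22381, 8.33333, 1772.73 μs; sum = 27829 μs.
End-to-end = 29570 μs.

29570 μs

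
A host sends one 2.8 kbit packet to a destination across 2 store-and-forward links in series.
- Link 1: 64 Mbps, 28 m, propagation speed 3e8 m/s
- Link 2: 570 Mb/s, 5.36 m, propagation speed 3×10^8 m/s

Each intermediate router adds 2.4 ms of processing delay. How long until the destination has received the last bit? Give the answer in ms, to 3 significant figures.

2.45 ms

L = 2800 bits.
Transmission delays (L/R per hop): 0.04375, 0.00491228 ms; sum = 0.0486623 ms.
Propagation delays (d/s per hop): 9.33333e-05, 1.78667e-05 ms; sum = 0.0001112 ms.
Processing at 1 router(s): 1 × 2.4 ms = 2.4 ms.
End-to-end = 2.45 ms.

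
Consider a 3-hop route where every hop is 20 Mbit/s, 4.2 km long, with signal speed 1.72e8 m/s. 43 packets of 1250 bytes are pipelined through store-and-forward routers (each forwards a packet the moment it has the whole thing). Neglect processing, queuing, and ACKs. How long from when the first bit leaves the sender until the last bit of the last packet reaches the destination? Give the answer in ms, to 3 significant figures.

22.6 ms

Per-hop transmission t_tx = L/R = 10000/20000000 = 0.5 ms.
Per-hop propagation t_prop = 4200/172000000 = 0.0244186 ms.
Pipeline fill: first packet needs 3·t_tx to clear all hops; remaining 42 packets each add one t_tx.
Total = (3+43-1)·t_tx + 3·t_prop = 45·0.5 + 3·0.0244186 = 22.6 ms.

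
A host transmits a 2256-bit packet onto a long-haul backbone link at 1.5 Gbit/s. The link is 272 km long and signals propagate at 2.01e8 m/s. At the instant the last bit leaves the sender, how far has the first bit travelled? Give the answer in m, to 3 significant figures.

t_tx = L/R = 2256/1500000000 = 1.504e-06 s.
Distance = s × t_tx = 2.01e+08 × 1.504e-06 = 302 m.

302 m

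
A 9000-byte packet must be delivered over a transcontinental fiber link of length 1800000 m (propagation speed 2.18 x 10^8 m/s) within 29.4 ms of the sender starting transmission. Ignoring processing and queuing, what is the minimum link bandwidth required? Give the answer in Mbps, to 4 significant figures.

L = 72000 bits.
Propagation delay = 1800000 / 2.18e+08 = 8.25688 ms.
Transmission budget = 29.4 − 8.25688 = 21.1431 ms.
R ≥ L / t_tx = 72000 bits / 0.0211431 s = 3.405 Mbps.

3.405 Mbps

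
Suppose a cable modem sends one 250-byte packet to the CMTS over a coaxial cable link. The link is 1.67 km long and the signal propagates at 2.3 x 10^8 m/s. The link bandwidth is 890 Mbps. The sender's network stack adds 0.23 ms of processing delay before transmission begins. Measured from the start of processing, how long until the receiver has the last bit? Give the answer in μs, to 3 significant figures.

240 μs

L = 250 × 8 = 2000 bits.
Transmission delay = L/R = 2000 / 890000000 = 2.24719 μs.
Propagation delay = d/s = 1670 m / 2.3e+08 m/s = 7.26087 μs.
Plus processing delay 0.23 ms = 230 μs.
Total = 240 μs.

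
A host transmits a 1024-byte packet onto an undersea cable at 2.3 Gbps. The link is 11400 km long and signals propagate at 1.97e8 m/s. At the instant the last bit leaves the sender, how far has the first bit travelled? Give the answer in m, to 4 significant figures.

t_tx = L/R = 8192/2300000000 = 3.56174e-06 s.
Distance = s × t_tx = 197000000 × 3.56174e-06 = 701.7 m.

701.7 m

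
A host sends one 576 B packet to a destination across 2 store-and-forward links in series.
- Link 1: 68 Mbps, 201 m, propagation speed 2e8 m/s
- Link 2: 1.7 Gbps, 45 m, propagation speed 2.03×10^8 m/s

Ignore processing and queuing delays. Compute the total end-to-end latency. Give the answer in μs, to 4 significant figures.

L = 576 × 8 = 4608 bits.
Transmission delays (L/R per hop): 67.7647, 2.71059 μs; sum = 70.4753 μs.
Propagation delays (d/s per hop): 1.005, 0.221675 μs; sum = 1.22667 μs.
End-to-end = 71.70 μs.

71.70 μs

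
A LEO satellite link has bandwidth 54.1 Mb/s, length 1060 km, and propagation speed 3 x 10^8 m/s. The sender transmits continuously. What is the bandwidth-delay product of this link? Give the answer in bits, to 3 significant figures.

Propagation delay = 1060000 / 300000000 = 0.00353333 s.
BDP = R × t_prop = 54100000 × 0.00353333 = 191153 bits.

191000 bits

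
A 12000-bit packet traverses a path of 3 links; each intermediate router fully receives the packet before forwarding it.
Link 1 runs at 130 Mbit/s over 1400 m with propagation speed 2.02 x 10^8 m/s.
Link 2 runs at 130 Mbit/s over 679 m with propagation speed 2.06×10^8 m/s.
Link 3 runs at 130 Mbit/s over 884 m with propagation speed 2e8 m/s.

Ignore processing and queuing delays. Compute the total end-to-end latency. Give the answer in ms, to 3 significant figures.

0.292 ms

Transmission delay per hop = L/R = 12000/130000000 = 0.0923077 ms; 3 hops → 0.276923 ms.
Propagation delays (d/s per hop): 0.00693069, 0.00329612, 0.00442 ms; sum = 0.0146468 ms.
End-to-end = 0.292 ms.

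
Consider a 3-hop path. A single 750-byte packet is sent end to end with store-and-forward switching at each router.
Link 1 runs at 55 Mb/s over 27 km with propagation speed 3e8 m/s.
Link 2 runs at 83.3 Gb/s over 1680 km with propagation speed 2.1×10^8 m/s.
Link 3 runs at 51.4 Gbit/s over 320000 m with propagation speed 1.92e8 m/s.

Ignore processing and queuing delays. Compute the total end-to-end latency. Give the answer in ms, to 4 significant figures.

9.866 ms

L = 750 × 8 = 6000 bits.
Transmission delays (L/R per hop): 0.109091, 7.20288e-05, 0.000116732 ms; sum = 0.10928 ms.
Propagation delays (d/s per hop): 0.09, 8, 1.66667 ms; sum = 9.75667 ms.
End-to-end = 9.866 ms.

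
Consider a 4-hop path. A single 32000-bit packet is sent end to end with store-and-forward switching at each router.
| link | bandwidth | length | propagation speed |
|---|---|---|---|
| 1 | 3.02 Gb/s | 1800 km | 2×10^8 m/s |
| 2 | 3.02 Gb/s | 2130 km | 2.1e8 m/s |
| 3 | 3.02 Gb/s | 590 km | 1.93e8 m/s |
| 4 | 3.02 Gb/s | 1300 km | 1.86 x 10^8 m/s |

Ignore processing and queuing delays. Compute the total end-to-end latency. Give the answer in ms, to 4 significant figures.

29.23 ms

Transmission delay per hop = L/R = 32000/3020000000 = 0.010596 ms; 4 hops → 0.0423841 ms.
Propagation delays (d/s per hop): 9, 10.1429, 3.05699, 6.98925 ms; sum = 29.1891 ms.
End-to-end = 29.23 ms.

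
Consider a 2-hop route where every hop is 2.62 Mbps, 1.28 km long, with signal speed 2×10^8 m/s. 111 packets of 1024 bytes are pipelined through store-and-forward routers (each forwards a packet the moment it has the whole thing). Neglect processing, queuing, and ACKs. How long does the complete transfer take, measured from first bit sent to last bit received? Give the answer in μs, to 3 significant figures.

350000 μs

Per-hop transmission t_tx = L/R = 8192/2620000 = 3126.72 μs.
Per-hop propagation t_prop = 1280/200000000 = 6.4 μs.
Pipeline fill: first packet needs 2·t_tx to clear all hops; remaining 110 packets each add one t_tx.
Total = (2+111-1)·t_tx + 2·t_prop = 112·3126.72 + 2·6.4 = 350000 μs.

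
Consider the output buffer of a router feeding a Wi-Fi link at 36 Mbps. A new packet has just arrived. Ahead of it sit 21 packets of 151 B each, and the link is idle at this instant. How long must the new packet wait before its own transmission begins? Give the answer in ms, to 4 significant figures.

0.7047 ms

Each queued packet: L/R = 1208/36000000 = 0.0335556 ms.
21 queued → 0.704667 ms.
Queuing delay = 0.7047 ms.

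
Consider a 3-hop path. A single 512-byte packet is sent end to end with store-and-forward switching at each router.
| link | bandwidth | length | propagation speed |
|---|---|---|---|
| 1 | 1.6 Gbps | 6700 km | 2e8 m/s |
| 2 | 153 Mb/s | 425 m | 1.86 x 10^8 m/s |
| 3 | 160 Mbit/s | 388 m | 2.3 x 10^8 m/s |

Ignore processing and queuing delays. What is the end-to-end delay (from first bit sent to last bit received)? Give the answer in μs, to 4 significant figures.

33560 μs

L = 512 × 8 = 4096 bits.
Transmission delays (L/R per hop): 2.56, 26.7712, 25.6 μs; sum = 54.9312 μs.
Propagation delays (d/s per hop): 33500, 2.28495, 1.68696 μs; sum = 33504 μs.
End-to-end = 33560 μs.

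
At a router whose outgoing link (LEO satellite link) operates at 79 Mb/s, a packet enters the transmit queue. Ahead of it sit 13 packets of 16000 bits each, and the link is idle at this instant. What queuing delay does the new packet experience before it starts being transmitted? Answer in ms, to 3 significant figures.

2.63 ms

Each queued packet: L/R = 16000/79000000 = 0.202532 ms.
13 queued → 2.63291 ms.
Queuing delay = 2.63 ms.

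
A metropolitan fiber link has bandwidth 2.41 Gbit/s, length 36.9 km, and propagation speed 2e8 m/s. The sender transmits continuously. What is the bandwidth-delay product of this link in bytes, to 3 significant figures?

Propagation delay = 36900 / 200000000 = 0.0001845 s.
BDP = R × t_prop = 2410000000 × 0.0001845 = 444645 bits.
In bytes: 444645/8 = 55600 bytes.

55600 bytes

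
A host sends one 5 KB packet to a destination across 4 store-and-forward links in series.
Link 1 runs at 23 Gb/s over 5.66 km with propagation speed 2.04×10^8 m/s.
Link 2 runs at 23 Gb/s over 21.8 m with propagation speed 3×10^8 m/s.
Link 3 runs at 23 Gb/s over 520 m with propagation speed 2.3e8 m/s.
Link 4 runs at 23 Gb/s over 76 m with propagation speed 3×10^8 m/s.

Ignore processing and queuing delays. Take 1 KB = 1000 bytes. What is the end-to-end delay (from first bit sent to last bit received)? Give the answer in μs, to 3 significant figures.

L = 40000 bits.
Transmission delay per hop = L/R = 40000/23000000000 = 1.73913 μs; 4 hops → 6.95652 μs.
Propagation delays (d/s per hop): 27.7451, 0.0726667, 2.26087, 0.253333 μs; sum = 30.332 μs.
End-to-end = 37.3 μs.

37.3 μs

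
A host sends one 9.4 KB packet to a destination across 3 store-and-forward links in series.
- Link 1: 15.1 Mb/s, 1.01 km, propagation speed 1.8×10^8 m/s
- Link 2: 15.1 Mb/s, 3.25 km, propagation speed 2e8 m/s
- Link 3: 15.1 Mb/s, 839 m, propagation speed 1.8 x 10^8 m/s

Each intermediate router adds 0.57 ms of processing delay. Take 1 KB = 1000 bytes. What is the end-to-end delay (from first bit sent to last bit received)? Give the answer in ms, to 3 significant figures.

16.1 ms

L = 75200 bits.
Transmission delay per hop = L/R = 75200/15100000 = 4.98013 ms; 3 hops → 14.9404 ms.
Propagation delays (d/s per hop): 0.00561111, 0.01625, 0.00466111 ms; sum = 0.0265222 ms.
Processing at 2 router(s): 2 × 0.57 ms = 1.14 ms.
End-to-end = 16.1 ms.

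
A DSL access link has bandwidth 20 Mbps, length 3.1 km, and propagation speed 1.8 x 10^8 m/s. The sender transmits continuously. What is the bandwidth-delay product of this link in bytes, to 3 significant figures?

Propagation delay = 3100 / 180000000 = 1.72222e-05 s.
BDP = R × t_prop = 20000000 × 1.72222e-05 = 344.444 bits.
In bytes: 344.444/8 = 43.1 bytes.

43.1 bytes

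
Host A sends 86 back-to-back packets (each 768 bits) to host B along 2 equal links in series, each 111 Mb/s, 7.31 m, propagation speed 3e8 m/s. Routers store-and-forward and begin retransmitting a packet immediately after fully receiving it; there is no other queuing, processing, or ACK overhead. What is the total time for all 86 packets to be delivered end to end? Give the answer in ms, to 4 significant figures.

0.6020 ms

Per-hop transmission t_tx = L/R = 768/111000000 = 0.00691892 ms.
Per-hop propagation t_prop = 7.31/300000000 = 2.43667e-05 ms.
Pipeline fill: first packet needs 2·t_tx to clear all hops; remaining 85 packets each add one t_tx.
Total = (2+86-1)·t_tx + 2·t_prop = 87·0.00691892 + 2·2.43667e-05 = 0.6020 ms.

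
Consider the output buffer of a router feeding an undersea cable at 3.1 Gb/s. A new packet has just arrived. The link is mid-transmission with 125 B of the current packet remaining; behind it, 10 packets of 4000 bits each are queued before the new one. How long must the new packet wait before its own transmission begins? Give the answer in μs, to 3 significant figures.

Each queued packet: L/R = 4000/3100000000 = 1.29032 μs.
10 queued → 12.9032 μs.
Plus remaining 1000 bits of current packet: 0.322581 μs.
Queuing delay = 13.2 μs.

13.2 μs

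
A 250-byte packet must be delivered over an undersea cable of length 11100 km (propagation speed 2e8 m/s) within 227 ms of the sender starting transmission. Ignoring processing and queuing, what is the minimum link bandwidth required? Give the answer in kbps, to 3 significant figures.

11.7 kbps

L = 2000 bits.
Propagation delay = 11100000 / 200000000 = 55.5 ms.
Transmission budget = 227 − 55.5 = 171.5 ms.
R ≥ L / t_tx = 2000 bits / 0.1715 s = 11.7 kbps.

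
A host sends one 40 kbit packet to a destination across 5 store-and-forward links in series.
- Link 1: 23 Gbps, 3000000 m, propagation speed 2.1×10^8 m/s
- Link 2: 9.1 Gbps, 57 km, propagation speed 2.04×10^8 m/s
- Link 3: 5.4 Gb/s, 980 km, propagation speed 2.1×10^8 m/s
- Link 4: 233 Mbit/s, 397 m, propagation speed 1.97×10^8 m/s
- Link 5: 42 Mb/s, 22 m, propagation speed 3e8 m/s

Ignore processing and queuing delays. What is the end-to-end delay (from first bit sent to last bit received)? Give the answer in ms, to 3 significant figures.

20.4 ms

L = 40000 bits.
Transmission delays (L/R per hop): 0.00173913, 0.0043956, 0.00740741, 0.171674, 0.952381 ms; sum = 1.1376 ms.
Propagation delays (d/s per hop): 14.2857, 0.279412, 4.66667, 0.00201523, 7.33333e-05 ms; sum = 19.2339 ms.
End-to-end = 20.4 ms.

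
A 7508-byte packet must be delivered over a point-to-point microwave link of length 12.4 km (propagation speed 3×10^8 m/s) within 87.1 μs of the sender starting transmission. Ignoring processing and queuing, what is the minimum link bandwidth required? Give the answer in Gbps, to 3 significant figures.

L = 60064 bits.
Propagation delay = 12400 / 300000000 = 41.3333 μs.
Transmission budget = 87.1 − 41.3333 = 45.7667 μs.
R ≥ L / t_tx = 60064 bits / 4.57667e-05 s = 1.31 Gbps.

1.31 Gbps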